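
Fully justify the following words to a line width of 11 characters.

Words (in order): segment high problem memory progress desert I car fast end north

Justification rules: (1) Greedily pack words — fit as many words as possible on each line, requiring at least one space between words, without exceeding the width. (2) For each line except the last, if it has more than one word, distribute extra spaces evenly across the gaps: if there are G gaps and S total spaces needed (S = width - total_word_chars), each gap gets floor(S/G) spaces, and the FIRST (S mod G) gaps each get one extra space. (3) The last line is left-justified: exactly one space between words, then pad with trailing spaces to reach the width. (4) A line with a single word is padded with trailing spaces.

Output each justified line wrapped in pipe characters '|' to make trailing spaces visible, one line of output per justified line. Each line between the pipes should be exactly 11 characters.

Line 1: ['segment'] (min_width=7, slack=4)
Line 2: ['high'] (min_width=4, slack=7)
Line 3: ['problem'] (min_width=7, slack=4)
Line 4: ['memory'] (min_width=6, slack=5)
Line 5: ['progress'] (min_width=8, slack=3)
Line 6: ['desert', 'I'] (min_width=8, slack=3)
Line 7: ['car', 'fast'] (min_width=8, slack=3)
Line 8: ['end', 'north'] (min_width=9, slack=2)

Answer: |segment    |
|high       |
|problem    |
|memory     |
|progress   |
|desert    I|
|car    fast|
|end north  |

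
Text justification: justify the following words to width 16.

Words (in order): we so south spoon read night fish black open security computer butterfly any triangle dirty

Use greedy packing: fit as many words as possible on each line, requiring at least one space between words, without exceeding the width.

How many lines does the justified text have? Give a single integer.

Answer: 7

Derivation:
Line 1: ['we', 'so', 'south'] (min_width=11, slack=5)
Line 2: ['spoon', 'read', 'night'] (min_width=16, slack=0)
Line 3: ['fish', 'black', 'open'] (min_width=15, slack=1)
Line 4: ['security'] (min_width=8, slack=8)
Line 5: ['computer'] (min_width=8, slack=8)
Line 6: ['butterfly', 'any'] (min_width=13, slack=3)
Line 7: ['triangle', 'dirty'] (min_width=14, slack=2)
Total lines: 7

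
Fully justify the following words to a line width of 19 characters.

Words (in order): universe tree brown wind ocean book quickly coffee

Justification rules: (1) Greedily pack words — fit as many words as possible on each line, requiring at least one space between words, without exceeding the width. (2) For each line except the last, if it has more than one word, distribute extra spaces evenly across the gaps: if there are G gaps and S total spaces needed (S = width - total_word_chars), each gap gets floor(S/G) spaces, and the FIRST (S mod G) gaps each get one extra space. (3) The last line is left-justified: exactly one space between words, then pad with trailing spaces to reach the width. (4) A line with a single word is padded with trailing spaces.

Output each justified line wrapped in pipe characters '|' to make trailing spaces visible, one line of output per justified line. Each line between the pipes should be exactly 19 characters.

Answer: |universe tree brown|
|wind   ocean   book|
|quickly coffee     |

Derivation:
Line 1: ['universe', 'tree', 'brown'] (min_width=19, slack=0)
Line 2: ['wind', 'ocean', 'book'] (min_width=15, slack=4)
Line 3: ['quickly', 'coffee'] (min_width=14, slack=5)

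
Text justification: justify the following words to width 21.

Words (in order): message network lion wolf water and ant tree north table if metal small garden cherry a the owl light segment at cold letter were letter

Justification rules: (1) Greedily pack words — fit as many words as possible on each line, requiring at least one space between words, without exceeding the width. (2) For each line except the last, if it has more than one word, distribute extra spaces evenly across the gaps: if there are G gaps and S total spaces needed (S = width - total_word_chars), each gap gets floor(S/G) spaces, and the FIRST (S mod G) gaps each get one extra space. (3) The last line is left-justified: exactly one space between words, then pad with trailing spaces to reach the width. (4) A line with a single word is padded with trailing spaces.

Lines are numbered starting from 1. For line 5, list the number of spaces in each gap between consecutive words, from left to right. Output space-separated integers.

Answer: 3 3 2

Derivation:
Line 1: ['message', 'network', 'lion'] (min_width=20, slack=1)
Line 2: ['wolf', 'water', 'and', 'ant'] (min_width=18, slack=3)
Line 3: ['tree', 'north', 'table', 'if'] (min_width=19, slack=2)
Line 4: ['metal', 'small', 'garden'] (min_width=18, slack=3)
Line 5: ['cherry', 'a', 'the', 'owl'] (min_width=16, slack=5)
Line 6: ['light', 'segment', 'at', 'cold'] (min_width=21, slack=0)
Line 7: ['letter', 'were', 'letter'] (min_width=18, slack=3)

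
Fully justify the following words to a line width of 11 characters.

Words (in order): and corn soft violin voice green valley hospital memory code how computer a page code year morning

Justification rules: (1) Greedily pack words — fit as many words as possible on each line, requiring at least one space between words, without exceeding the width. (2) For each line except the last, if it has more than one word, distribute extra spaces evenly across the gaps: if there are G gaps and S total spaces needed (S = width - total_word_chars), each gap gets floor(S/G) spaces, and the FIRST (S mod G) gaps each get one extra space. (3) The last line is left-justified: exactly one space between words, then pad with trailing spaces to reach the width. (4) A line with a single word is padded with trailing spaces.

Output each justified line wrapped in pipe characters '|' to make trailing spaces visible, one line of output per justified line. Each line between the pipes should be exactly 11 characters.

Line 1: ['and', 'corn'] (min_width=8, slack=3)
Line 2: ['soft', 'violin'] (min_width=11, slack=0)
Line 3: ['voice', 'green'] (min_width=11, slack=0)
Line 4: ['valley'] (min_width=6, slack=5)
Line 5: ['hospital'] (min_width=8, slack=3)
Line 6: ['memory', 'code'] (min_width=11, slack=0)
Line 7: ['how'] (min_width=3, slack=8)
Line 8: ['computer', 'a'] (min_width=10, slack=1)
Line 9: ['page', 'code'] (min_width=9, slack=2)
Line 10: ['year'] (min_width=4, slack=7)
Line 11: ['morning'] (min_width=7, slack=4)

Answer: |and    corn|
|soft violin|
|voice green|
|valley     |
|hospital   |
|memory code|
|how        |
|computer  a|
|page   code|
|year       |
|morning    |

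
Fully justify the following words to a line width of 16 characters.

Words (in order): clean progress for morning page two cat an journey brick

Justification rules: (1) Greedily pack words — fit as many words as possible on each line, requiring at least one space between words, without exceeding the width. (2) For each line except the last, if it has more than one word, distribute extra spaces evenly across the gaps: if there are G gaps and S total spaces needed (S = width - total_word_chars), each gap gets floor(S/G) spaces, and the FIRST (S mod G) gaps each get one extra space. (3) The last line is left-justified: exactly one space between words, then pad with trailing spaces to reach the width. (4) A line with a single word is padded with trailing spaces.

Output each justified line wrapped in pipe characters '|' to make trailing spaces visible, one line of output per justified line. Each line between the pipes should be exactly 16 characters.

Line 1: ['clean', 'progress'] (min_width=14, slack=2)
Line 2: ['for', 'morning', 'page'] (min_width=16, slack=0)
Line 3: ['two', 'cat', 'an'] (min_width=10, slack=6)
Line 4: ['journey', 'brick'] (min_width=13, slack=3)

Answer: |clean   progress|
|for morning page|
|two    cat    an|
|journey brick   |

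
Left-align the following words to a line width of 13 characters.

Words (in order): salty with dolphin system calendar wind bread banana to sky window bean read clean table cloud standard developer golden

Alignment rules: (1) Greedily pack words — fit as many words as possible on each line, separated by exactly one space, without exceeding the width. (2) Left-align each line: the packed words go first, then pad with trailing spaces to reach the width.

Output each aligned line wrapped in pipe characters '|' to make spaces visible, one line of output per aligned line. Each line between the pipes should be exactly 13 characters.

Answer: |salty with   |
|dolphin      |
|system       |
|calendar wind|
|bread banana |
|to sky window|
|bean read    |
|clean table  |
|cloud        |
|standard     |
|developer    |
|golden       |

Derivation:
Line 1: ['salty', 'with'] (min_width=10, slack=3)
Line 2: ['dolphin'] (min_width=7, slack=6)
Line 3: ['system'] (min_width=6, slack=7)
Line 4: ['calendar', 'wind'] (min_width=13, slack=0)
Line 5: ['bread', 'banana'] (min_width=12, slack=1)
Line 6: ['to', 'sky', 'window'] (min_width=13, slack=0)
Line 7: ['bean', 'read'] (min_width=9, slack=4)
Line 8: ['clean', 'table'] (min_width=11, slack=2)
Line 9: ['cloud'] (min_width=5, slack=8)
Line 10: ['standard'] (min_width=8, slack=5)
Line 11: ['developer'] (min_width=9, slack=4)
Line 12: ['golden'] (min_width=6, slack=7)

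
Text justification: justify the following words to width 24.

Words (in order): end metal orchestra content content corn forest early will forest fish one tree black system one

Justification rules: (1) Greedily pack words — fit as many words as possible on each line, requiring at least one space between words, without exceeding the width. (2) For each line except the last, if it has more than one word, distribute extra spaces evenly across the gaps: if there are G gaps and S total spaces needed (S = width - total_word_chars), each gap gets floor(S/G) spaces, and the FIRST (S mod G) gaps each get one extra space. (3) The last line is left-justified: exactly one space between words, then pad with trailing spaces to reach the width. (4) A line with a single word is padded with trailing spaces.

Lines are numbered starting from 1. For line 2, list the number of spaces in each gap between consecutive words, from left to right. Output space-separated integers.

Line 1: ['end', 'metal', 'orchestra'] (min_width=19, slack=5)
Line 2: ['content', 'content', 'corn'] (min_width=20, slack=4)
Line 3: ['forest', 'early', 'will', 'forest'] (min_width=24, slack=0)
Line 4: ['fish', 'one', 'tree', 'black'] (min_width=19, slack=5)
Line 5: ['system', 'one'] (min_width=10, slack=14)

Answer: 3 3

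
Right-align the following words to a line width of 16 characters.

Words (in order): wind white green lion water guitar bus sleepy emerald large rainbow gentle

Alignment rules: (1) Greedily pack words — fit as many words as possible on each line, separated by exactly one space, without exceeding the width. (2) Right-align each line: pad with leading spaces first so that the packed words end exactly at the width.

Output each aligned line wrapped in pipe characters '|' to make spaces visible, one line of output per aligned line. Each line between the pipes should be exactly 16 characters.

Answer: |wind white green|
|      lion water|
|      guitar bus|
|  sleepy emerald|
|   large rainbow|
|          gentle|

Derivation:
Line 1: ['wind', 'white', 'green'] (min_width=16, slack=0)
Line 2: ['lion', 'water'] (min_width=10, slack=6)
Line 3: ['guitar', 'bus'] (min_width=10, slack=6)
Line 4: ['sleepy', 'emerald'] (min_width=14, slack=2)
Line 5: ['large', 'rainbow'] (min_width=13, slack=3)
Line 6: ['gentle'] (min_width=6, slack=10)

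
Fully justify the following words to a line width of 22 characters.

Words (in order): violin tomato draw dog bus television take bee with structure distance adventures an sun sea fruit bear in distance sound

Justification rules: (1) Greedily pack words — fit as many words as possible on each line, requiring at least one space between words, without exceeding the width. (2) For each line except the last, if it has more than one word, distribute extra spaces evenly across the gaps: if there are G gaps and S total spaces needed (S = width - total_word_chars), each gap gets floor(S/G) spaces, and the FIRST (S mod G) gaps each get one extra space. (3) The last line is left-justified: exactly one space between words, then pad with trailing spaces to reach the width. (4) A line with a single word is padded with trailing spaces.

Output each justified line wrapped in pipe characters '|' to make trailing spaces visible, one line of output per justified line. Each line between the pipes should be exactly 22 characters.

Answer: |violin tomato draw dog|
|bus   television  take|
|bee   with   structure|
|distance adventures an|
|sun  sea fruit bear in|
|distance sound        |

Derivation:
Line 1: ['violin', 'tomato', 'draw', 'dog'] (min_width=22, slack=0)
Line 2: ['bus', 'television', 'take'] (min_width=19, slack=3)
Line 3: ['bee', 'with', 'structure'] (min_width=18, slack=4)
Line 4: ['distance', 'adventures', 'an'] (min_width=22, slack=0)
Line 5: ['sun', 'sea', 'fruit', 'bear', 'in'] (min_width=21, slack=1)
Line 6: ['distance', 'sound'] (min_width=14, slack=8)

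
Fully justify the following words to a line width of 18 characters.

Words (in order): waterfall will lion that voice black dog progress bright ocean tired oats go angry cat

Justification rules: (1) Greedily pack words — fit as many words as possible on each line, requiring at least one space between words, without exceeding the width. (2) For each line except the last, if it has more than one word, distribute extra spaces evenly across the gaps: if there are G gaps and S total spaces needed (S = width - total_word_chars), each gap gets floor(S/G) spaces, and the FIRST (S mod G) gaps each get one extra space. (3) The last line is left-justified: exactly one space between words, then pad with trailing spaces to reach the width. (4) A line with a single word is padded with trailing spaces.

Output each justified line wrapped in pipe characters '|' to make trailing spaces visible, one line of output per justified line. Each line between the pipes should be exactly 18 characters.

Answer: |waterfall     will|
|lion   that  voice|
|black dog progress|
|bright ocean tired|
|oats go angry cat |

Derivation:
Line 1: ['waterfall', 'will'] (min_width=14, slack=4)
Line 2: ['lion', 'that', 'voice'] (min_width=15, slack=3)
Line 3: ['black', 'dog', 'progress'] (min_width=18, slack=0)
Line 4: ['bright', 'ocean', 'tired'] (min_width=18, slack=0)
Line 5: ['oats', 'go', 'angry', 'cat'] (min_width=17, slack=1)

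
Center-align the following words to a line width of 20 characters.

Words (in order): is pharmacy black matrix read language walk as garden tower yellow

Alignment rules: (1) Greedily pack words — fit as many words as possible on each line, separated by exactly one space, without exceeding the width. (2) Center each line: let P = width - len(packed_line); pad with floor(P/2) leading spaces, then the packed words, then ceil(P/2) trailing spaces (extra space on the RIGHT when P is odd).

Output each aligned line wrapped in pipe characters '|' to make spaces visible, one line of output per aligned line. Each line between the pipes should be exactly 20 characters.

Line 1: ['is', 'pharmacy', 'black'] (min_width=17, slack=3)
Line 2: ['matrix', 'read', 'language'] (min_width=20, slack=0)
Line 3: ['walk', 'as', 'garden', 'tower'] (min_width=20, slack=0)
Line 4: ['yellow'] (min_width=6, slack=14)

Answer: | is pharmacy black  |
|matrix read language|
|walk as garden tower|
|       yellow       |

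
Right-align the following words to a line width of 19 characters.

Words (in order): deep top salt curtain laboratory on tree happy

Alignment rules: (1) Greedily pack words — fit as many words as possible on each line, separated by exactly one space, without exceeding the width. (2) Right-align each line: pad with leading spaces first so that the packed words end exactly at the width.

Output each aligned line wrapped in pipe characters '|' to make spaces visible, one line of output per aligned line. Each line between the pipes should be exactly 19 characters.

Line 1: ['deep', 'top', 'salt'] (min_width=13, slack=6)
Line 2: ['curtain', 'laboratory'] (min_width=18, slack=1)
Line 3: ['on', 'tree', 'happy'] (min_width=13, slack=6)

Answer: |      deep top salt|
| curtain laboratory|
|      on tree happy|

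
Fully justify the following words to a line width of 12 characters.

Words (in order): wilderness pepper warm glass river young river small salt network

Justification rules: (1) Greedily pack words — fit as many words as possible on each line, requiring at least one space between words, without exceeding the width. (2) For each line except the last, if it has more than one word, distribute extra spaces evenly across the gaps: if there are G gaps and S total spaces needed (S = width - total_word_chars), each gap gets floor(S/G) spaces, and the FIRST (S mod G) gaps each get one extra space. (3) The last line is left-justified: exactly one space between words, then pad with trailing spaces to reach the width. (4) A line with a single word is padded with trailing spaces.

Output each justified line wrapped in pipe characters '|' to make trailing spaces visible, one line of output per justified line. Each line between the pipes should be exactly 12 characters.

Answer: |wilderness  |
|pepper  warm|
|glass  river|
|young  river|
|small   salt|
|network     |

Derivation:
Line 1: ['wilderness'] (min_width=10, slack=2)
Line 2: ['pepper', 'warm'] (min_width=11, slack=1)
Line 3: ['glass', 'river'] (min_width=11, slack=1)
Line 4: ['young', 'river'] (min_width=11, slack=1)
Line 5: ['small', 'salt'] (min_width=10, slack=2)
Line 6: ['network'] (min_width=7, slack=5)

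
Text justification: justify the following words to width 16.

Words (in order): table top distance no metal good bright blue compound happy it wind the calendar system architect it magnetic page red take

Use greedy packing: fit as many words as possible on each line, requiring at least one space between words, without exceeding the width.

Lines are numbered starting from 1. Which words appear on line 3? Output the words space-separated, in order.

Line 1: ['table', 'top'] (min_width=9, slack=7)
Line 2: ['distance', 'no'] (min_width=11, slack=5)
Line 3: ['metal', 'good'] (min_width=10, slack=6)
Line 4: ['bright', 'blue'] (min_width=11, slack=5)
Line 5: ['compound', 'happy'] (min_width=14, slack=2)
Line 6: ['it', 'wind', 'the'] (min_width=11, slack=5)
Line 7: ['calendar', 'system'] (min_width=15, slack=1)
Line 8: ['architect', 'it'] (min_width=12, slack=4)
Line 9: ['magnetic', 'page'] (min_width=13, slack=3)
Line 10: ['red', 'take'] (min_width=8, slack=8)

Answer: metal good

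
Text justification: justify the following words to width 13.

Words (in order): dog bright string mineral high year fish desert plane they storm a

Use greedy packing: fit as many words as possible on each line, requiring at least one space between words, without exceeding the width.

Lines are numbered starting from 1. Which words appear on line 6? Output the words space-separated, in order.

Line 1: ['dog', 'bright'] (min_width=10, slack=3)
Line 2: ['string'] (min_width=6, slack=7)
Line 3: ['mineral', 'high'] (min_width=12, slack=1)
Line 4: ['year', 'fish'] (min_width=9, slack=4)
Line 5: ['desert', 'plane'] (min_width=12, slack=1)
Line 6: ['they', 'storm', 'a'] (min_width=12, slack=1)

Answer: they storm a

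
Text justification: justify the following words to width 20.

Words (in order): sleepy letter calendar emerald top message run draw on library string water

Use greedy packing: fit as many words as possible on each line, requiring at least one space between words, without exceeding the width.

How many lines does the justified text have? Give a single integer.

Line 1: ['sleepy', 'letter'] (min_width=13, slack=7)
Line 2: ['calendar', 'emerald', 'top'] (min_width=20, slack=0)
Line 3: ['message', 'run', 'draw', 'on'] (min_width=19, slack=1)
Line 4: ['library', 'string', 'water'] (min_width=20, slack=0)
Total lines: 4

Answer: 4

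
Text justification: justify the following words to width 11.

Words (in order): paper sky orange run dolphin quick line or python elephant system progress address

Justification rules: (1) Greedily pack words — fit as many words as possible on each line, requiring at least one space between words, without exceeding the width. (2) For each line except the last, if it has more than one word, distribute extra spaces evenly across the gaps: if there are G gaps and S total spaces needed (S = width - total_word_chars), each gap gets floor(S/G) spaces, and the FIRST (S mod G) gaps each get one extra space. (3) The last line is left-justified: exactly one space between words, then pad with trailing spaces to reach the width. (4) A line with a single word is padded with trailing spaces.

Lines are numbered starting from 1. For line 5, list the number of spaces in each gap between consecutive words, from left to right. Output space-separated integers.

Answer: 3

Derivation:
Line 1: ['paper', 'sky'] (min_width=9, slack=2)
Line 2: ['orange', 'run'] (min_width=10, slack=1)
Line 3: ['dolphin'] (min_width=7, slack=4)
Line 4: ['quick', 'line'] (min_width=10, slack=1)
Line 5: ['or', 'python'] (min_width=9, slack=2)
Line 6: ['elephant'] (min_width=8, slack=3)
Line 7: ['system'] (min_width=6, slack=5)
Line 8: ['progress'] (min_width=8, slack=3)
Line 9: ['address'] (min_width=7, slack=4)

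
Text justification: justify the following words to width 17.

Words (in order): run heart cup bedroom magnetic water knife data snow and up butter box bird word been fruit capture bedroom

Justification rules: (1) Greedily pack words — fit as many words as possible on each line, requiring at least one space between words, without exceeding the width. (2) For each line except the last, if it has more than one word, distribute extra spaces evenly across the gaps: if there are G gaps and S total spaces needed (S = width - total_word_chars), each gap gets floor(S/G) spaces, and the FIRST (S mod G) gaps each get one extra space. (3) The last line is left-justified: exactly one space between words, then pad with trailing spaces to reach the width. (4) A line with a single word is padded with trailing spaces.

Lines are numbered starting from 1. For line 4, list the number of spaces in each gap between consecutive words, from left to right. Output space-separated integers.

Line 1: ['run', 'heart', 'cup'] (min_width=13, slack=4)
Line 2: ['bedroom', 'magnetic'] (min_width=16, slack=1)
Line 3: ['water', 'knife', 'data'] (min_width=16, slack=1)
Line 4: ['snow', 'and', 'up'] (min_width=11, slack=6)
Line 5: ['butter', 'box', 'bird'] (min_width=15, slack=2)
Line 6: ['word', 'been', 'fruit'] (min_width=15, slack=2)
Line 7: ['capture', 'bedroom'] (min_width=15, slack=2)

Answer: 4 4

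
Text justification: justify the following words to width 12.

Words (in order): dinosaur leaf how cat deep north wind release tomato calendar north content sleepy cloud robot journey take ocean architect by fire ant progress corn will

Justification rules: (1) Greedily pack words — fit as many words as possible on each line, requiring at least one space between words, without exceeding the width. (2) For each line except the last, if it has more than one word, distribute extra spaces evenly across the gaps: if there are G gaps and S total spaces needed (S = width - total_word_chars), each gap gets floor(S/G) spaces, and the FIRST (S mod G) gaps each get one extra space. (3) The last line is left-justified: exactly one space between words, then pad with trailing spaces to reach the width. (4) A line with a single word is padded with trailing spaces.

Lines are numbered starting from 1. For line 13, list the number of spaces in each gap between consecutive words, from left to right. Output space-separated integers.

Line 1: ['dinosaur'] (min_width=8, slack=4)
Line 2: ['leaf', 'how', 'cat'] (min_width=12, slack=0)
Line 3: ['deep', 'north'] (min_width=10, slack=2)
Line 4: ['wind', 'release'] (min_width=12, slack=0)
Line 5: ['tomato'] (min_width=6, slack=6)
Line 6: ['calendar'] (min_width=8, slack=4)
Line 7: ['north'] (min_width=5, slack=7)
Line 8: ['content'] (min_width=7, slack=5)
Line 9: ['sleepy', 'cloud'] (min_width=12, slack=0)
Line 10: ['robot'] (min_width=5, slack=7)
Line 11: ['journey', 'take'] (min_width=12, slack=0)
Line 12: ['ocean'] (min_width=5, slack=7)
Line 13: ['architect', 'by'] (min_width=12, slack=0)
Line 14: ['fire', 'ant'] (min_width=8, slack=4)
Line 15: ['progress'] (min_width=8, slack=4)
Line 16: ['corn', 'will'] (min_width=9, slack=3)

Answer: 1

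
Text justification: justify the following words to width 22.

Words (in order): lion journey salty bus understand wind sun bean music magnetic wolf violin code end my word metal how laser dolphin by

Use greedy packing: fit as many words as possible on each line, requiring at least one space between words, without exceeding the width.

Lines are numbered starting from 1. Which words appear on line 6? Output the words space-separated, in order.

Answer: laser dolphin by

Derivation:
Line 1: ['lion', 'journey', 'salty', 'bus'] (min_width=22, slack=0)
Line 2: ['understand', 'wind', 'sun'] (min_width=19, slack=3)
Line 3: ['bean', 'music', 'magnetic'] (min_width=19, slack=3)
Line 4: ['wolf', 'violin', 'code', 'end'] (min_width=20, slack=2)
Line 5: ['my', 'word', 'metal', 'how'] (min_width=17, slack=5)
Line 6: ['laser', 'dolphin', 'by'] (min_width=16, slack=6)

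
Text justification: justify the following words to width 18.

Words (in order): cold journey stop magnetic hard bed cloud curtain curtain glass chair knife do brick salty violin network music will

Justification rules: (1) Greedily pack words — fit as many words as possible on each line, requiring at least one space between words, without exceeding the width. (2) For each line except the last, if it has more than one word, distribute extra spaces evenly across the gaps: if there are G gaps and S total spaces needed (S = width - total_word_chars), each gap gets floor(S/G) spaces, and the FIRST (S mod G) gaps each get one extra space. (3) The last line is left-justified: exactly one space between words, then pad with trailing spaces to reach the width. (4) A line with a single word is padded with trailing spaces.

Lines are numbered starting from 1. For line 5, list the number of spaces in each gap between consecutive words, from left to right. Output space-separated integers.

Line 1: ['cold', 'journey', 'stop'] (min_width=17, slack=1)
Line 2: ['magnetic', 'hard', 'bed'] (min_width=17, slack=1)
Line 3: ['cloud', 'curtain'] (min_width=13, slack=5)
Line 4: ['curtain', 'glass'] (min_width=13, slack=5)
Line 5: ['chair', 'knife', 'do'] (min_width=14, slack=4)
Line 6: ['brick', 'salty', 'violin'] (min_width=18, slack=0)
Line 7: ['network', 'music', 'will'] (min_width=18, slack=0)

Answer: 3 3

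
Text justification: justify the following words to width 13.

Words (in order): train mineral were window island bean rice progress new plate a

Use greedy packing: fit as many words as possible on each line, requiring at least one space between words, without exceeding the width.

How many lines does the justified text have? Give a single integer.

Line 1: ['train', 'mineral'] (min_width=13, slack=0)
Line 2: ['were', 'window'] (min_width=11, slack=2)
Line 3: ['island', 'bean'] (min_width=11, slack=2)
Line 4: ['rice', 'progress'] (min_width=13, slack=0)
Line 5: ['new', 'plate', 'a'] (min_width=11, slack=2)
Total lines: 5

Answer: 5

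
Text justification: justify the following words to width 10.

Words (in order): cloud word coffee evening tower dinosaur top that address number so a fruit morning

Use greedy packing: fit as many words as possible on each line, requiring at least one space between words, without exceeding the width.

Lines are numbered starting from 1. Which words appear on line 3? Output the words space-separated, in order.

Line 1: ['cloud', 'word'] (min_width=10, slack=0)
Line 2: ['coffee'] (min_width=6, slack=4)
Line 3: ['evening'] (min_width=7, slack=3)
Line 4: ['tower'] (min_width=5, slack=5)
Line 5: ['dinosaur'] (min_width=8, slack=2)
Line 6: ['top', 'that'] (min_width=8, slack=2)
Line 7: ['address'] (min_width=7, slack=3)
Line 8: ['number', 'so'] (min_width=9, slack=1)
Line 9: ['a', 'fruit'] (min_width=7, slack=3)
Line 10: ['morning'] (min_width=7, slack=3)

Answer: evening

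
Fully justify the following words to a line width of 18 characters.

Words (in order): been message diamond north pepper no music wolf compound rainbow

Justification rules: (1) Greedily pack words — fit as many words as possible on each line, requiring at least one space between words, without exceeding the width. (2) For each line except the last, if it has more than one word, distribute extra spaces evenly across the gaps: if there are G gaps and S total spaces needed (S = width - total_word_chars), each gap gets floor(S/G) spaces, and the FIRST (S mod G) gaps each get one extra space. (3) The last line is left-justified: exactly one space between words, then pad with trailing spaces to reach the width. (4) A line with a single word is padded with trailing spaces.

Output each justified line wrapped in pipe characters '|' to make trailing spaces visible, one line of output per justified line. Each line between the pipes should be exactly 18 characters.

Line 1: ['been', 'message'] (min_width=12, slack=6)
Line 2: ['diamond', 'north'] (min_width=13, slack=5)
Line 3: ['pepper', 'no', 'music'] (min_width=15, slack=3)
Line 4: ['wolf', 'compound'] (min_width=13, slack=5)
Line 5: ['rainbow'] (min_width=7, slack=11)

Answer: |been       message|
|diamond      north|
|pepper   no  music|
|wolf      compound|
|rainbow           |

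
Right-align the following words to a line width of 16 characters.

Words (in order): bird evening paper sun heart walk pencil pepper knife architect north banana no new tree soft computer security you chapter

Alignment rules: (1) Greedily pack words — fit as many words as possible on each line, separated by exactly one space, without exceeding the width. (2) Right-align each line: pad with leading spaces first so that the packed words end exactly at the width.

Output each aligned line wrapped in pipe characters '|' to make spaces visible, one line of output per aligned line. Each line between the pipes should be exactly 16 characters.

Answer: |    bird evening|
| paper sun heart|
|     walk pencil|
|    pepper knife|
| architect north|
|   banana no new|
|       tree soft|
|        computer|
|    security you|
|         chapter|

Derivation:
Line 1: ['bird', 'evening'] (min_width=12, slack=4)
Line 2: ['paper', 'sun', 'heart'] (min_width=15, slack=1)
Line 3: ['walk', 'pencil'] (min_width=11, slack=5)
Line 4: ['pepper', 'knife'] (min_width=12, slack=4)
Line 5: ['architect', 'north'] (min_width=15, slack=1)
Line 6: ['banana', 'no', 'new'] (min_width=13, slack=3)
Line 7: ['tree', 'soft'] (min_width=9, slack=7)
Line 8: ['computer'] (min_width=8, slack=8)
Line 9: ['security', 'you'] (min_width=12, slack=4)
Line 10: ['chapter'] (min_width=7, slack=9)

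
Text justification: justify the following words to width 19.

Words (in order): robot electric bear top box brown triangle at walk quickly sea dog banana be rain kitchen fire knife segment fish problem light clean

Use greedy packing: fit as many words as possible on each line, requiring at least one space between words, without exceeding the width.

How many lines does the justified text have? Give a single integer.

Line 1: ['robot', 'electric', 'bear'] (min_width=19, slack=0)
Line 2: ['top', 'box', 'brown'] (min_width=13, slack=6)
Line 3: ['triangle', 'at', 'walk'] (min_width=16, slack=3)
Line 4: ['quickly', 'sea', 'dog'] (min_width=15, slack=4)
Line 5: ['banana', 'be', 'rain'] (min_width=14, slack=5)
Line 6: ['kitchen', 'fire', 'knife'] (min_width=18, slack=1)
Line 7: ['segment', 'fish'] (min_width=12, slack=7)
Line 8: ['problem', 'light', 'clean'] (min_width=19, slack=0)
Total lines: 8

Answer: 8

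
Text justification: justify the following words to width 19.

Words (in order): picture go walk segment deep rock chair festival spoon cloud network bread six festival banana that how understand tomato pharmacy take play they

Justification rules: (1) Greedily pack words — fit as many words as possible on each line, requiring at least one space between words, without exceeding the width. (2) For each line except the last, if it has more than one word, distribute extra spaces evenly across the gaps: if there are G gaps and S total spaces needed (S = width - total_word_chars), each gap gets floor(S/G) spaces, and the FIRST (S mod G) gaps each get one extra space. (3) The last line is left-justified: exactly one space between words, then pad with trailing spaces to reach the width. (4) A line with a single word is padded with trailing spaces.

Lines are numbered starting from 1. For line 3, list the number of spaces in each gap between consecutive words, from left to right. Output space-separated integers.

Answer: 6

Derivation:
Line 1: ['picture', 'go', 'walk'] (min_width=15, slack=4)
Line 2: ['segment', 'deep', 'rock'] (min_width=17, slack=2)
Line 3: ['chair', 'festival'] (min_width=14, slack=5)
Line 4: ['spoon', 'cloud', 'network'] (min_width=19, slack=0)
Line 5: ['bread', 'six', 'festival'] (min_width=18, slack=1)
Line 6: ['banana', 'that', 'how'] (min_width=15, slack=4)
Line 7: ['understand', 'tomato'] (min_width=17, slack=2)
Line 8: ['pharmacy', 'take', 'play'] (min_width=18, slack=1)
Line 9: ['they'] (min_width=4, slack=15)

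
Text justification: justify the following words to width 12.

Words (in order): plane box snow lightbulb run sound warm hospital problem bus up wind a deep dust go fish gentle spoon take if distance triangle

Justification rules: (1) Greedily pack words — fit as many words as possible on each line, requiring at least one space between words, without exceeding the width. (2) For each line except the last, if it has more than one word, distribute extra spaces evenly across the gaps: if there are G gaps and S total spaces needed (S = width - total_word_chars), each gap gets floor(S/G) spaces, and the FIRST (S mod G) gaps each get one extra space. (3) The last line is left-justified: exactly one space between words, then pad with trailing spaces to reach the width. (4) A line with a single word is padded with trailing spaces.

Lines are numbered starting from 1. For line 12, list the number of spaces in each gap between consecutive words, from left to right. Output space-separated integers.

Line 1: ['plane', 'box'] (min_width=9, slack=3)
Line 2: ['snow'] (min_width=4, slack=8)
Line 3: ['lightbulb'] (min_width=9, slack=3)
Line 4: ['run', 'sound'] (min_width=9, slack=3)
Line 5: ['warm'] (min_width=4, slack=8)
Line 6: ['hospital'] (min_width=8, slack=4)
Line 7: ['problem', 'bus'] (min_width=11, slack=1)
Line 8: ['up', 'wind', 'a'] (min_width=9, slack=3)
Line 9: ['deep', 'dust', 'go'] (min_width=12, slack=0)
Line 10: ['fish', 'gentle'] (min_width=11, slack=1)
Line 11: ['spoon', 'take'] (min_width=10, slack=2)
Line 12: ['if', 'distance'] (min_width=11, slack=1)
Line 13: ['triangle'] (min_width=8, slack=4)

Answer: 2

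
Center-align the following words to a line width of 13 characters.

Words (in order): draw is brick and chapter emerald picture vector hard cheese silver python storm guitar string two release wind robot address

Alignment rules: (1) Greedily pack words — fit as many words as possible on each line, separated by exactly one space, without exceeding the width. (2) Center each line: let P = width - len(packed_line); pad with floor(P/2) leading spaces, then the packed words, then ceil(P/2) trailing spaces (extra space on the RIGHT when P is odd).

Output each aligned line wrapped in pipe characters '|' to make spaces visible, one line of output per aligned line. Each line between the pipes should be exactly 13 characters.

Line 1: ['draw', 'is', 'brick'] (min_width=13, slack=0)
Line 2: ['and', 'chapter'] (min_width=11, slack=2)
Line 3: ['emerald'] (min_width=7, slack=6)
Line 4: ['picture'] (min_width=7, slack=6)
Line 5: ['vector', 'hard'] (min_width=11, slack=2)
Line 6: ['cheese', 'silver'] (min_width=13, slack=0)
Line 7: ['python', 'storm'] (min_width=12, slack=1)
Line 8: ['guitar', 'string'] (min_width=13, slack=0)
Line 9: ['two', 'release'] (min_width=11, slack=2)
Line 10: ['wind', 'robot'] (min_width=10, slack=3)
Line 11: ['address'] (min_width=7, slack=6)

Answer: |draw is brick|
| and chapter |
|   emerald   |
|   picture   |
| vector hard |
|cheese silver|
|python storm |
|guitar string|
| two release |
| wind robot  |
|   address   |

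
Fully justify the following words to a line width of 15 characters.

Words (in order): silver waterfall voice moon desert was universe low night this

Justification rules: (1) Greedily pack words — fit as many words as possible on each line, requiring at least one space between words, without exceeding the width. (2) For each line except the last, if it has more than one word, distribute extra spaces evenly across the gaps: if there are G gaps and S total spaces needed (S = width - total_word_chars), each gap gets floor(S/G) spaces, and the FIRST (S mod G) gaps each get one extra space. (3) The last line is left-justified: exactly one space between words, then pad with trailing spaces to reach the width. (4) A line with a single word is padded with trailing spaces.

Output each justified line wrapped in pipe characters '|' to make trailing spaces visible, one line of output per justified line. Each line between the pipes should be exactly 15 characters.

Line 1: ['silver'] (min_width=6, slack=9)
Line 2: ['waterfall', 'voice'] (min_width=15, slack=0)
Line 3: ['moon', 'desert', 'was'] (min_width=15, slack=0)
Line 4: ['universe', 'low'] (min_width=12, slack=3)
Line 5: ['night', 'this'] (min_width=10, slack=5)

Answer: |silver         |
|waterfall voice|
|moon desert was|
|universe    low|
|night this     |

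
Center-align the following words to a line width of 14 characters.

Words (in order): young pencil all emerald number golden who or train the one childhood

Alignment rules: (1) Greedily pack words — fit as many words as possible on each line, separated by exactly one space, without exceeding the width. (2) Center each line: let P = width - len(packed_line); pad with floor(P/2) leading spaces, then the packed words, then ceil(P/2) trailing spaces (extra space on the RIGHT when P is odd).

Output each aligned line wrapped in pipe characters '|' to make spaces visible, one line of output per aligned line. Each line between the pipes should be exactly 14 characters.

Line 1: ['young', 'pencil'] (min_width=12, slack=2)
Line 2: ['all', 'emerald'] (min_width=11, slack=3)
Line 3: ['number', 'golden'] (min_width=13, slack=1)
Line 4: ['who', 'or', 'train'] (min_width=12, slack=2)
Line 5: ['the', 'one'] (min_width=7, slack=7)
Line 6: ['childhood'] (min_width=9, slack=5)

Answer: | young pencil |
| all emerald  |
|number golden |
| who or train |
|   the one    |
|  childhood   |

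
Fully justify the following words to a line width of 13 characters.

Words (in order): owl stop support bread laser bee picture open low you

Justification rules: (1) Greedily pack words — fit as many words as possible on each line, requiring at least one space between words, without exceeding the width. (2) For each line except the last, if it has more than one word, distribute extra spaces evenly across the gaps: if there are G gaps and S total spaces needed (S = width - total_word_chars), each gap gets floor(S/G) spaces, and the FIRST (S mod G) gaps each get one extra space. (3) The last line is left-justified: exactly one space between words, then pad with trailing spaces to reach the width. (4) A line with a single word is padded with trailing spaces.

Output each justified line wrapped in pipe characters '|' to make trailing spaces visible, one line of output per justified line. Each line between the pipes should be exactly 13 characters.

Answer: |owl      stop|
|support bread|
|laser     bee|
|picture  open|
|low you      |

Derivation:
Line 1: ['owl', 'stop'] (min_width=8, slack=5)
Line 2: ['support', 'bread'] (min_width=13, slack=0)
Line 3: ['laser', 'bee'] (min_width=9, slack=4)
Line 4: ['picture', 'open'] (min_width=12, slack=1)
Line 5: ['low', 'you'] (min_width=7, slack=6)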